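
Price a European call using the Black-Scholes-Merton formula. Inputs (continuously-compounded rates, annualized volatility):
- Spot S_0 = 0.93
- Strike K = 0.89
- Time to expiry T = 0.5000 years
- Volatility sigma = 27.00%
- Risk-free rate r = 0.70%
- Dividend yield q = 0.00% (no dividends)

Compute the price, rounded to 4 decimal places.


Answer: Price = 0.0928

Derivation:
d1 = (ln(S/K) + (r - q + 0.5*sigma^2) * T) / (sigma * sqrt(T)) = 0.34406309
d2 = d1 - sigma * sqrt(T) = 0.15314426
exp(-rT) = 0.99650612; exp(-qT) = 1.00000000
C = S_0 * exp(-qT) * N(d1) - K * exp(-rT) * N(d2)
N(d1) = 0.63460058; N(d2) = 0.56085774
C = 0.9300 * 1.00000000 * 0.63460058 - 0.8900 * 0.99650612 * 0.56085774 = 0.0928


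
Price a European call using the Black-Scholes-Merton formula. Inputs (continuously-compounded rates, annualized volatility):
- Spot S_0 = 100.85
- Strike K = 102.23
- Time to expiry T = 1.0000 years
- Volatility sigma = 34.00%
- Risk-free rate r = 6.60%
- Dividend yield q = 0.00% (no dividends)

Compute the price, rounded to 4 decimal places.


Answer: Price = 15.9966

Derivation:
d1 = (ln(S/K) + (r - q + 0.5*sigma^2) * T) / (sigma * sqrt(T)) = 0.32414438
d2 = d1 - sigma * sqrt(T) = -0.01585562
exp(-rT) = 0.93613086; exp(-qT) = 1.00000000
C = S_0 * exp(-qT) * N(d1) - K * exp(-rT) * N(d2)
N(d1) = 0.62708563; N(d2) = 0.49367479
C = 100.8500 * 1.00000000 * 0.62708563 - 102.2300 * 0.93613086 * 0.49367479 = 15.9966


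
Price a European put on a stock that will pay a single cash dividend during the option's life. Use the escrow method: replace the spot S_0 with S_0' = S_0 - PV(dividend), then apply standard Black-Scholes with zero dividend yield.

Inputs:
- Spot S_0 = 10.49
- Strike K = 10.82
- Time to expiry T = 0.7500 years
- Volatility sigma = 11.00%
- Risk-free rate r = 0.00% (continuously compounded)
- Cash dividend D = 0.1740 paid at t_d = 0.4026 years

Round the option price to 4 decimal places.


Answer: Price = 0.7027

Derivation:
PV(D) = D * exp(-r * t_d) = 0.1740 * 1.00000000 = 0.17400000
S_0' = S_0 - PV(D) = 10.4900 - 0.17400000 = 10.31600000
d1 = (ln(S_0'/K) + (r + sigma^2/2)*T) / (sigma*sqrt(T)) = -0.45309069
d2 = d1 - sigma*sqrt(T) = -0.54835349
exp(-rT) = 1.00000000
N(-d1) = 0.67475828; N(-d2) = 0.70827540
P = K * exp(-rT) * N(-d2) - S_0' * N(-d1) = 10.8200 * 1.00000000 * 0.70827540 - 10.31600000 * 0.67475828 = 0.7027


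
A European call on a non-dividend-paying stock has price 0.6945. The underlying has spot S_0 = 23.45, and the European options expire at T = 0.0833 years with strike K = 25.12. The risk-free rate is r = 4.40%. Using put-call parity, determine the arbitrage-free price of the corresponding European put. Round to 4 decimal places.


Answer: Put price = 2.2726

Derivation:
Put-call parity: C - P = S_0 * exp(-qT) - K * exp(-rT).
S_0 * exp(-qT) = 23.4500 * 1.00000000 = 23.45000000
K * exp(-rT) = 25.1200 * 0.99634151 = 25.02809870
P = C - S*exp(-qT) + K*exp(-rT)
P = 0.6945 - 23.45000000 + 25.02809870 = 2.2726


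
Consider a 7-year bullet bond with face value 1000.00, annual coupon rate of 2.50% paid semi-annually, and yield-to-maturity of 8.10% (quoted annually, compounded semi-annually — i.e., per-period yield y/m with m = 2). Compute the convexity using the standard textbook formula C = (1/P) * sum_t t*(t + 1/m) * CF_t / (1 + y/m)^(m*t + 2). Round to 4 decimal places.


Coupon per period c = face * coupon_rate / m = 12.500000
Periods per year m = 2; per-period yield y/m = 0.040500
Number of cashflows N = 14
Cashflows (t years, CF_t, discount factor 1/(1+y/m)^(m*t), PV):
  t = 0.5000: CF_t = 12.500000, DF = 0.961076, PV = 12.013455
  t = 1.0000: CF_t = 12.500000, DF = 0.923668, PV = 11.545848
  t = 1.5000: CF_t = 12.500000, DF = 0.887715, PV = 11.096442
  t = 2.0000: CF_t = 12.500000, DF = 0.853162, PV = 10.664529
  t = 2.5000: CF_t = 12.500000, DF = 0.819954, PV = 10.249427
  t = 3.0000: CF_t = 12.500000, DF = 0.788039, PV = 9.850483
  t = 3.5000: CF_t = 12.500000, DF = 0.757365, PV = 9.467066
  t = 4.0000: CF_t = 12.500000, DF = 0.727886, PV = 9.098574
  t = 4.5000: CF_t = 12.500000, DF = 0.699554, PV = 8.744425
  t = 5.0000: CF_t = 12.500000, DF = 0.672325, PV = 8.404060
  t = 5.5000: CF_t = 12.500000, DF = 0.646156, PV = 8.076944
  t = 6.0000: CF_t = 12.500000, DF = 0.621005, PV = 7.762561
  t = 6.5000: CF_t = 12.500000, DF = 0.596833, PV = 7.460414
  t = 7.0000: CF_t = 1012.500000, DF = 0.573602, PV = 580.772238
Price P = sum_t PV_t = 705.206467
Convexity numerator sum_t t*(t + 1/m) * CF_t / (1+y/m)^(m*t + 2):
  t = 0.5000: term = 5.548221
  t = 1.0000: term = 15.996793
  t = 1.5000: term = 30.748281
  t = 2.0000: term = 49.252413
  t = 2.5000: term = 71.002998
  t = 3.0000: term = 95.535028
  t = 3.5000: term = 122.421949
  t = 4.0000: term = 151.273088
  t = 4.5000: term = 181.731245
  t = 5.0000: term = 213.470414
  t = 5.5000: term = 246.193654
  t = 6.0000: term = 279.631078
  t = 6.5000: term = 313.537969
  t = 7.0000: term = 28163.134064
Convexity = (1/P) * sum = 29939.477194 / 705.206467 = 42.454910

Answer: Convexity = 42.4549


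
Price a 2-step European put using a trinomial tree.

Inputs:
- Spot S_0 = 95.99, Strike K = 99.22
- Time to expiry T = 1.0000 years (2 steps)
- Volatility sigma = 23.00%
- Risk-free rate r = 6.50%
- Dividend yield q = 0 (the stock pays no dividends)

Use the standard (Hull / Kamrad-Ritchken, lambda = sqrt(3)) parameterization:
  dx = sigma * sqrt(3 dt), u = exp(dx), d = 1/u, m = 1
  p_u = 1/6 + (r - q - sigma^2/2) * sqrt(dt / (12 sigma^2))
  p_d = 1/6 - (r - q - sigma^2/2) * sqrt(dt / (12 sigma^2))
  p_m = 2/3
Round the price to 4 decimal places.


dt = T/N = 0.500000; dx = sigma*sqrt(3*dt) = 0.281691
u = exp(dx) = 1.325370; d = 1/u = 0.754507
p_u = 0.200880, p_m = 0.666667, p_d = 0.132454
Discount per step: exp(-r*dt) = 0.968022
Stock lattice S(k, j) with j the centered position index:
  k=0: S(0,+0) = 95.9900
  k=1: S(1,-1) = 72.4251; S(1,+0) = 95.9900; S(1,+1) = 127.2222
  k=2: S(2,-2) = 54.6452; S(2,-1) = 72.4251; S(2,+0) = 95.9900; S(2,+1) = 127.2222; S(2,+2) = 168.6165
Terminal payoffs V(N, j) = max(K - S_T, 0):
  V(2,-2) = 44.574800; V(2,-1) = 26.794916; V(2,+0) = 3.230000; V(2,+1) = 0.000000; V(2,+2) = 0.000000
Backward induction: V(k, j) = exp(-r*dt) * [p_u * V(k+1, j+1) + p_m * V(k+1, j) + p_d * V(k+1, j-1)]
  V(1,-1) = exp(-r*dt) * [p_u*3.230000 + p_m*26.794916 + p_d*44.574800] = 23.635445
  V(1,+0) = exp(-r*dt) * [p_u*0.000000 + p_m*3.230000 + p_d*26.794916] = 5.520069
  V(1,+1) = exp(-r*dt) * [p_u*0.000000 + p_m*0.000000 + p_d*3.230000] = 0.414145
  V(0,+0) = exp(-r*dt) * [p_u*0.414145 + p_m*5.520069 + p_d*23.635445] = 6.673393

Answer: Price = V(0,0) = 6.6734


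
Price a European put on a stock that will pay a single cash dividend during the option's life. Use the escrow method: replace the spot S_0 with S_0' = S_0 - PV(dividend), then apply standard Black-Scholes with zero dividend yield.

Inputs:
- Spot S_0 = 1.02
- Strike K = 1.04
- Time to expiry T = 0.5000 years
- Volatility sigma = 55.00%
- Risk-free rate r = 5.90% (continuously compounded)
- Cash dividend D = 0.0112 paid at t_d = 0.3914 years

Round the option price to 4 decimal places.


Answer: Price = 0.1560

Derivation:
PV(D) = D * exp(-r * t_d) = 0.0112 * 0.97717199 = 0.01094433
S_0' = S_0 - PV(D) = 1.0200 - 0.01094433 = 1.00905567
d1 = (ln(S_0'/K) + (r + sigma^2/2)*T) / (sigma*sqrt(T)) = 0.19263955
d2 = d1 - sigma*sqrt(T) = -0.19626918
exp(-rT) = 0.97093088
N(-d1) = 0.42362063; N(-d2) = 0.57780026
P = K * exp(-rT) * N(-d2) - S_0' * N(-d1) = 1.0400 * 0.97093088 * 0.57780026 - 1.00905567 * 0.42362063 = 0.1560


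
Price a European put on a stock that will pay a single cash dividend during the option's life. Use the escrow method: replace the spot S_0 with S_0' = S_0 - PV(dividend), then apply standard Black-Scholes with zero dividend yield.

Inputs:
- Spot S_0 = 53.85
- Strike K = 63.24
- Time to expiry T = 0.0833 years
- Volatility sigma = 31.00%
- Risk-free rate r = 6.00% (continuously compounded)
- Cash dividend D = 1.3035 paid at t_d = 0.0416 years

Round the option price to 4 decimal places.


PV(D) = D * exp(-r * t_d) = 1.3035 * 0.99750711 = 1.30025052
S_0' = S_0 - PV(D) = 53.8500 - 1.30025052 = 52.54974948
d1 = (ln(S_0'/K) + (r + sigma^2/2)*T) / (sigma*sqrt(T)) = -1.96907764
d2 = d1 - sigma*sqrt(T) = -2.05854903
exp(-rT) = 0.99501447
N(-d1) = 0.97552791; N(-d2) = 0.98023127
P = K * exp(-rT) * N(-d2) - S_0' * N(-d1) = 63.2400 * 0.99501447 * 0.98023127 - 52.54974948 * 0.97552791 = 10.4170

Answer: Price = 10.4170


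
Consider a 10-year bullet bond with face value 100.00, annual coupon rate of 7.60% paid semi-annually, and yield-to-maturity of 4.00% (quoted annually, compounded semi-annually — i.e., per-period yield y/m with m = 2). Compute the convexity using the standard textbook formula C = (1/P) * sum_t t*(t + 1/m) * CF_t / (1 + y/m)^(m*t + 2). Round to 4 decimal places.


Answer: Convexity = 68.5915

Derivation:
Coupon per period c = face * coupon_rate / m = 3.800000
Periods per year m = 2; per-period yield y/m = 0.020000
Number of cashflows N = 20
Cashflows (t years, CF_t, discount factor 1/(1+y/m)^(m*t), PV):
  t = 0.5000: CF_t = 3.800000, DF = 0.980392, PV = 3.725490
  t = 1.0000: CF_t = 3.800000, DF = 0.961169, PV = 3.652441
  t = 1.5000: CF_t = 3.800000, DF = 0.942322, PV = 3.580825
  t = 2.0000: CF_t = 3.800000, DF = 0.923845, PV = 3.510613
  t = 2.5000: CF_t = 3.800000, DF = 0.905731, PV = 3.441777
  t = 3.0000: CF_t = 3.800000, DF = 0.887971, PV = 3.374291
  t = 3.5000: CF_t = 3.800000, DF = 0.870560, PV = 3.308129
  t = 4.0000: CF_t = 3.800000, DF = 0.853490, PV = 3.243263
  t = 4.5000: CF_t = 3.800000, DF = 0.836755, PV = 3.179670
  t = 5.0000: CF_t = 3.800000, DF = 0.820348, PV = 3.117324
  t = 5.5000: CF_t = 3.800000, DF = 0.804263, PV = 3.056200
  t = 6.0000: CF_t = 3.800000, DF = 0.788493, PV = 2.996274
  t = 6.5000: CF_t = 3.800000, DF = 0.773033, PV = 2.937524
  t = 7.0000: CF_t = 3.800000, DF = 0.757875, PV = 2.879925
  t = 7.5000: CF_t = 3.800000, DF = 0.743015, PV = 2.823456
  t = 8.0000: CF_t = 3.800000, DF = 0.728446, PV = 2.768094
  t = 8.5000: CF_t = 3.800000, DF = 0.714163, PV = 2.713818
  t = 9.0000: CF_t = 3.800000, DF = 0.700159, PV = 2.660606
  t = 9.5000: CF_t = 3.800000, DF = 0.686431, PV = 2.608437
  t = 10.0000: CF_t = 103.800000, DF = 0.672971, PV = 69.854424
Price P = sum_t PV_t = 129.432580
Convexity numerator sum_t t*(t + 1/m) * CF_t / (1+y/m)^(m*t + 2):
  t = 0.5000: term = 1.790412
  t = 1.0000: term = 5.265919
  t = 1.5000: term = 10.325331
  t = 2.0000: term = 16.871456
  t = 2.5000: term = 24.810965
  t = 3.0000: term = 34.054266
  t = 3.5000: term = 44.515380
  t = 4.0000: term = 56.111824
  t = 4.5000: term = 68.764490
  t = 5.0000: term = 82.397537
  t = 5.5000: term = 96.938279
  t = 6.0000: term = 112.317079
  t = 6.5000: term = 128.467247
  t = 7.0000: term = 145.324940
  t = 7.5000: term = 162.829064
  t = 8.0000: term = 180.921182
  t = 8.5000: term = 199.545422
  t = 9.0000: term = 218.648386
  t = 9.5000: term = 238.179070
  t = 10.0000: term = 7049.898654
Convexity = (1/P) * sum = 8877.976903 / 129.432580 = 68.591516


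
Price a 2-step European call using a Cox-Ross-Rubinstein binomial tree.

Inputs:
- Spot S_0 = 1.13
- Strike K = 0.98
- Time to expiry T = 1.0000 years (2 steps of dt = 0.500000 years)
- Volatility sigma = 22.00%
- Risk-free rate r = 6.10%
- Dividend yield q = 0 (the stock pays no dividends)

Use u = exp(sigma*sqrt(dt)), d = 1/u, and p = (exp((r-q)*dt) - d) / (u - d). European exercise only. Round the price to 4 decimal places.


Answer: Price = V(0,0) = 0.2357

Derivation:
dt = T/N = 0.500000
u = exp(sigma*sqrt(dt)) = 1.168316; d = 1/u = 0.855933
p = (exp((r-q)*dt) - d) / (u - d) = 0.560328
Discount per step: exp(-r*dt) = 0.969960
Stock lattice S(k, i) with i counting down-moves:
  k=0: S(0,0) = 1.1300
  k=1: S(1,0) = 1.3202; S(1,1) = 0.9672
  k=2: S(2,0) = 1.5424; S(2,1) = 1.1300; S(2,2) = 0.8279
Terminal payoffs V(N, i) = max(S_T - K, 0):
  V(2,0) = 0.562408; V(2,1) = 0.150000; V(2,2) = 0.000000
Backward induction: V(k, i) = exp(-r*dt) * [p * V(k+1, i) + (1-p) * V(k+1, i+1)].
  V(1,0) = exp(-r*dt) * [p*0.562408 + (1-p)*0.150000] = 0.369636
  V(1,1) = exp(-r*dt) * [p*0.150000 + (1-p)*0.000000] = 0.081524
  V(0,0) = exp(-r*dt) * [p*0.369636 + (1-p)*0.081524] = 0.235663


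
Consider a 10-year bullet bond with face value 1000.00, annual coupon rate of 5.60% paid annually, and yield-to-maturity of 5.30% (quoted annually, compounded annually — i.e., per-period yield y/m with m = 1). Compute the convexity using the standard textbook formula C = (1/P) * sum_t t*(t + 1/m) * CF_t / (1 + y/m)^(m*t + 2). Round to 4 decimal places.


Answer: Convexity = 72.5174

Derivation:
Coupon per period c = face * coupon_rate / m = 56.000000
Periods per year m = 1; per-period yield y/m = 0.053000
Number of cashflows N = 10
Cashflows (t years, CF_t, discount factor 1/(1+y/m)^(m*t), PV):
  t = 1.0000: CF_t = 56.000000, DF = 0.949668, PV = 53.181387
  t = 2.0000: CF_t = 56.000000, DF = 0.901869, PV = 50.504641
  t = 3.0000: CF_t = 56.000000, DF = 0.856475, PV = 47.962622
  t = 4.0000: CF_t = 56.000000, DF = 0.813367, PV = 45.548549
  t = 5.0000: CF_t = 56.000000, DF = 0.772428, PV = 43.255982
  t = 6.0000: CF_t = 56.000000, DF = 0.733550, PV = 41.078805
  t = 7.0000: CF_t = 56.000000, DF = 0.696629, PV = 39.011211
  t = 8.0000: CF_t = 56.000000, DF = 0.661566, PV = 37.047683
  t = 9.0000: CF_t = 56.000000, DF = 0.628268, PV = 35.182985
  t = 10.0000: CF_t = 1056.000000, DF = 0.596645, PV = 630.057530
Price P = sum_t PV_t = 1022.831393
Convexity numerator sum_t t*(t + 1/m) * CF_t / (1+y/m)^(m*t + 2):
  t = 1.0000: term = 95.925243
  t = 2.0000: term = 273.291291
  t = 3.0000: term = 519.071778
  t = 4.0000: term = 821.576097
  t = 5.0000: term = 1170.336321
  t = 6.0000: term = 1556.002706
  t = 7.0000: term = 1970.247174
  t = 8.0000: term = 2405.674206
  t = 9.0000: term = 2855.738611
  t = 10.0000: term = 62505.199998
Convexity = (1/P) * sum = 74173.063426 / 1022.831393 = 72.517390


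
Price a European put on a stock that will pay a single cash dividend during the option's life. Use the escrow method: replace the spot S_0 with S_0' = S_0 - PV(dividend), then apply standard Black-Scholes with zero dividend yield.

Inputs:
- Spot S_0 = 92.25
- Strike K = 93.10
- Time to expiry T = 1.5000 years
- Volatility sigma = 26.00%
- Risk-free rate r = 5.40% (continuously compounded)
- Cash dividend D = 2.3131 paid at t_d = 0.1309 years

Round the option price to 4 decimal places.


PV(D) = D * exp(-r * t_d) = 2.3131 * 0.99295632 = 2.29680727
S_0' = S_0 - PV(D) = 92.2500 - 2.29680727 = 89.95319273
d1 = (ln(S_0'/K) + (r + sigma^2/2)*T) / (sigma*sqrt(T)) = 0.30560610
d2 = d1 - sigma*sqrt(T) = -0.01282757
exp(-rT) = 0.92219369
N(-d1) = 0.37995229; N(-d2) = 0.50511732
P = K * exp(-rT) * N(-d2) - S_0' * N(-d1) = 93.1000 * 0.92219369 * 0.50511732 - 89.95319273 * 0.37995229 = 9.1895

Answer: Price = 9.1895


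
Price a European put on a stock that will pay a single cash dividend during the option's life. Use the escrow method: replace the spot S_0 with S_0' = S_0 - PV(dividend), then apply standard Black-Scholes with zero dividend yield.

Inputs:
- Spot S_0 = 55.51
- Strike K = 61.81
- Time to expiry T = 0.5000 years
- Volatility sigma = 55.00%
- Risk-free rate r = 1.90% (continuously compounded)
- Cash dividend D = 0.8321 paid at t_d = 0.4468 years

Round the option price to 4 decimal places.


Answer: Price = 12.5751

Derivation:
PV(D) = D * exp(-r * t_d) = 0.8321 * 0.99154673 = 0.82506604
S_0' = S_0 - PV(D) = 55.5100 - 0.82506604 = 54.68493396
d1 = (ln(S_0'/K) + (r + sigma^2/2)*T) / (sigma*sqrt(T)) = -0.09604290
d2 = d1 - sigma*sqrt(T) = -0.48495163
exp(-rT) = 0.99054498
N(-d1) = 0.53825675; N(-d2) = 0.68614467
P = K * exp(-rT) * N(-d2) - S_0' * N(-d1) = 61.8100 * 0.99054498 * 0.68614467 - 54.68493396 * 0.53825675 = 12.5751


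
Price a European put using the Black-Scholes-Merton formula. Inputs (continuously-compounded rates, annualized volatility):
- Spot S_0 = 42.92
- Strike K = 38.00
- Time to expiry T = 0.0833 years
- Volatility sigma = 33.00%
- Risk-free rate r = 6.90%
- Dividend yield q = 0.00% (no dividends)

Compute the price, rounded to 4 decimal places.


d1 = (ln(S/K) + (r - q + 0.5*sigma^2) * T) / (sigma * sqrt(T)) = 1.38628684
d2 = d1 - sigma * sqrt(T) = 1.29104310
exp(-rT) = 0.99426879; exp(-qT) = 1.00000000
P = K * exp(-rT) * N(-d2) - S_0 * exp(-qT) * N(-d1)
N(-d1) = 0.08282967; N(-d2) = 0.09834437
P = 38.0000 * 0.99426879 * 0.09834437 - 42.9200 * 1.00000000 * 0.08282967 = 0.1606

Answer: Price = 0.1606


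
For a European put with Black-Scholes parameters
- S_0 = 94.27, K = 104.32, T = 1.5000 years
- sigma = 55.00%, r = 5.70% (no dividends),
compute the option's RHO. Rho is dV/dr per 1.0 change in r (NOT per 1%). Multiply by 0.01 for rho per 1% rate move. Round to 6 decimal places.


d1 = 0.3133489820; d2 = -0.3602606973
phi(d1) = 0.3798296845; exp(-qT) = 1.0000000000; exp(-rT) = 0.9180531431
N(-d2) = 0.6406739061
Rho = -K*T*exp(-rT)*N(-d2) = -104.3200 * 1.5000 * 0.9180531431 * 0.6406739061 = -92.037263

Answer: Rho = -92.037263


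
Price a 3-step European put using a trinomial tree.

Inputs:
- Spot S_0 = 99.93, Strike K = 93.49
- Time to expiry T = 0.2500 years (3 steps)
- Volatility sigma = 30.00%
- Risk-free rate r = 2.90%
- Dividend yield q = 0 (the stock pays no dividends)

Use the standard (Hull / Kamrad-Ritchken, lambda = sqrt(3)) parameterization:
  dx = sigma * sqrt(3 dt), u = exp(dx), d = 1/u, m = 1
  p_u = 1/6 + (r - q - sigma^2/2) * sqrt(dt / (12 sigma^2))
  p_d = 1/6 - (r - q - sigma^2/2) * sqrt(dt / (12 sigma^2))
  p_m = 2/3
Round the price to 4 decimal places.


dt = T/N = 0.083333; dx = sigma*sqrt(3*dt) = 0.150000
u = exp(dx) = 1.161834; d = 1/u = 0.860708
p_u = 0.162222, p_m = 0.666667, p_d = 0.171111
Discount per step: exp(-r*dt) = 0.997586
Stock lattice S(k, j) with j the centered position index:
  k=0: S(0,+0) = 99.9300
  k=1: S(1,-1) = 86.0105; S(1,+0) = 99.9300; S(1,+1) = 116.1021
  k=2: S(2,-2) = 74.0300; S(2,-1) = 86.0105; S(2,+0) = 99.9300; S(2,+1) = 116.1021; S(2,+2) = 134.8914
  k=3: S(3,-3) = 63.7182; S(3,-2) = 74.0300; S(3,-1) = 86.0105; S(3,+0) = 99.9300; S(3,+1) = 116.1021; S(3,+2) = 134.8914; S(3,+3) = 156.7214
Terminal payoffs V(N, j) = max(K - S_T, 0):
  V(3,-3) = 29.771819; V(3,-2) = 19.460035; V(3,-1) = 7.479452; V(3,+0) = 0.000000; V(3,+1) = 0.000000; V(3,+2) = 0.000000; V(3,+3) = 0.000000
Backward induction: V(k, j) = exp(-r*dt) * [p_u * V(k+1, j+1) + p_m * V(k+1, j) + p_d * V(k+1, j-1)]
  V(2,-2) = exp(-r*dt) * [p_u*7.479452 + p_m*19.460035 + p_d*29.771819] = 19.234440
  V(2,-1) = exp(-r*dt) * [p_u*0.000000 + p_m*7.479452 + p_d*19.460035] = 8.296056
  V(2,+0) = exp(-r*dt) * [p_u*0.000000 + p_m*0.000000 + p_d*7.479452] = 1.276728
  V(2,+1) = exp(-r*dt) * [p_u*0.000000 + p_m*0.000000 + p_d*0.000000] = 0.000000
  V(2,+2) = exp(-r*dt) * [p_u*0.000000 + p_m*0.000000 + p_d*0.000000] = 0.000000
  V(1,-1) = exp(-r*dt) * [p_u*1.276728 + p_m*8.296056 + p_d*19.234440] = 9.007250
  V(1,+0) = exp(-r*dt) * [p_u*0.000000 + p_m*1.276728 + p_d*8.296056] = 2.265219
  V(1,+1) = exp(-r*dt) * [p_u*0.000000 + p_m*0.000000 + p_d*1.276728] = 0.217935
  V(0,+0) = exp(-r*dt) * [p_u*0.217935 + p_m*2.265219 + p_d*9.007250] = 3.079290

Answer: Price = V(0,0) = 3.0793


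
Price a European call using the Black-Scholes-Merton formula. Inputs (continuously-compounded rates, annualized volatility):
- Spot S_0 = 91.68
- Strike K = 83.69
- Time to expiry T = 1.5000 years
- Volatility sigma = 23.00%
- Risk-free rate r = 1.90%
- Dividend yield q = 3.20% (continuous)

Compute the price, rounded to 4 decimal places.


Answer: Price = 12.7737

Derivation:
d1 = (ln(S/K) + (r - q + 0.5*sigma^2) * T) / (sigma * sqrt(T)) = 0.39532548
d2 = d1 - sigma * sqrt(T) = 0.11363416
exp(-rT) = 0.97190229; exp(-qT) = 0.95313379
C = S_0 * exp(-qT) * N(d1) - K * exp(-rT) * N(d2)
N(d1) = 0.65369865; N(d2) = 0.54523610
C = 91.6800 * 0.95313379 * 0.65369865 - 83.6900 * 0.97190229 * 0.54523610 = 12.7737


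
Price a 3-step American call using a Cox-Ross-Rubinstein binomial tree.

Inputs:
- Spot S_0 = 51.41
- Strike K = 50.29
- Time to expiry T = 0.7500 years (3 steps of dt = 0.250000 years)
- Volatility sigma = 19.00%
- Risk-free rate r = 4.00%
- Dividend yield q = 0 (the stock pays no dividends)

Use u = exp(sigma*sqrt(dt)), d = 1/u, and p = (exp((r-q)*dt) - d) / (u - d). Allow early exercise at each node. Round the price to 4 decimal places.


Answer: Price = V(0,0) = 4.9938

Derivation:
dt = T/N = 0.250000
u = exp(sigma*sqrt(dt)) = 1.099659; d = 1/u = 0.909373
p = (exp((r-q)*dt) - d) / (u - d) = 0.529084
Discount per step: exp(-r*dt) = 0.990050
Stock lattice S(k, i) with i counting down-moves:
  k=0: S(0,0) = 51.4100
  k=1: S(1,0) = 56.5335; S(1,1) = 46.7509
  k=2: S(2,0) = 62.1675; S(2,1) = 51.4100; S(2,2) = 42.5140
  k=3: S(3,0) = 68.3631; S(3,1) = 56.5335; S(3,2) = 46.7509; S(3,3) = 38.6611
Terminal payoffs V(N, i) = max(S_T - K, 0):
  V(3,0) = 18.073066; V(3,1) = 6.243462; V(3,2) = 0.000000; V(3,3) = 0.000000
Backward induction: V(k, i) = exp(-r*dt) * [p * V(k+1, i) + (1-p) * V(k+1, i+1)]; then take max(V_cont, immediate exercise) for American.
  V(2,0) = exp(-r*dt) * [p*18.073066 + (1-p)*6.243462] = 12.377916; exercise = 11.877522; V(2,0) = max -> 12.377916
  V(2,1) = exp(-r*dt) * [p*6.243462 + (1-p)*0.000000] = 3.270447; exercise = 1.120000; V(2,1) = max -> 3.270447
  V(2,2) = exp(-r*dt) * [p*0.000000 + (1-p)*0.000000] = 0.000000; exercise = 0.000000; V(2,2) = max -> 0.000000
  V(1,0) = exp(-r*dt) * [p*12.377916 + (1-p)*3.270447] = 8.008575; exercise = 6.243462; V(1,0) = max -> 8.008575
  V(1,1) = exp(-r*dt) * [p*3.270447 + (1-p)*0.000000] = 1.713124; exercise = 0.000000; V(1,1) = max -> 1.713124
  V(0,0) = exp(-r*dt) * [p*8.008575 + (1-p)*1.713124] = 4.993758; exercise = 1.120000; V(0,0) = max -> 4.993758


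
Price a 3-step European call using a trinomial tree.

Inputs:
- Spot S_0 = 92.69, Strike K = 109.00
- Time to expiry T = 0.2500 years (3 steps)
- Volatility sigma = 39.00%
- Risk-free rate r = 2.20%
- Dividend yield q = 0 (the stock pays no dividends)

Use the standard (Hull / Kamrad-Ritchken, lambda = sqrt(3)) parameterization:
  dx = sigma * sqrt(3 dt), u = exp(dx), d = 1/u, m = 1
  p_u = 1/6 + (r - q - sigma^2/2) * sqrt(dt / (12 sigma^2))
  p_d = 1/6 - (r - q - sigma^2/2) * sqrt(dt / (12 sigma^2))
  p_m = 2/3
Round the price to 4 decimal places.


dt = T/N = 0.083333; dx = sigma*sqrt(3*dt) = 0.195000
u = exp(dx) = 1.215311; d = 1/u = 0.822835
p_u = 0.155118, p_m = 0.666667, p_d = 0.178216
Discount per step: exp(-r*dt) = 0.998168
Stock lattice S(k, j) with j the centered position index:
  k=0: S(0,+0) = 92.6900
  k=1: S(1,-1) = 76.2685; S(1,+0) = 92.6900; S(1,+1) = 112.6472
  k=2: S(2,-2) = 62.7564; S(2,-1) = 76.2685; S(2,+0) = 92.6900; S(2,+1) = 112.6472; S(2,+2) = 136.9013
  k=3: S(3,-3) = 51.6381; S(3,-2) = 62.7564; S(3,-1) = 76.2685; S(3,+0) = 92.6900; S(3,+1) = 112.6472; S(3,+2) = 136.9013; S(3,+3) = 166.3777
Terminal payoffs V(N, j) = max(S_T - K, 0):
  V(3,-3) = 0.000000; V(3,-2) = 0.000000; V(3,-1) = 0.000000; V(3,+0) = 0.000000; V(3,+1) = 3.647175; V(3,+2) = 27.901350; V(3,+3) = 57.377714
Backward induction: V(k, j) = exp(-r*dt) * [p_u * V(k+1, j+1) + p_m * V(k+1, j) + p_d * V(k+1, j-1)]
  V(2,-2) = exp(-r*dt) * [p_u*0.000000 + p_m*0.000000 + p_d*0.000000] = 0.000000
  V(2,-1) = exp(-r*dt) * [p_u*0.000000 + p_m*0.000000 + p_d*0.000000] = 0.000000
  V(2,+0) = exp(-r*dt) * [p_u*3.647175 + p_m*0.000000 + p_d*0.000000] = 0.564705
  V(2,+1) = exp(-r*dt) * [p_u*27.901350 + p_m*3.647175 + p_d*0.000000] = 6.747057
  V(2,+2) = exp(-r*dt) * [p_u*57.377714 + p_m*27.901350 + p_d*3.647175] = 28.099610
  V(1,-1) = exp(-r*dt) * [p_u*0.564705 + p_m*0.000000 + p_d*0.000000] = 0.087435
  V(1,+0) = exp(-r*dt) * [p_u*6.747057 + p_m*0.564705 + p_d*0.000000] = 1.420450
  V(1,+1) = exp(-r*dt) * [p_u*28.099610 + p_m*6.747057 + p_d*0.564705] = 8.941013
  V(0,+0) = exp(-r*dt) * [p_u*8.941013 + p_m*1.420450 + p_d*0.087435] = 2.345153

Answer: Price = V(0,0) = 2.3452


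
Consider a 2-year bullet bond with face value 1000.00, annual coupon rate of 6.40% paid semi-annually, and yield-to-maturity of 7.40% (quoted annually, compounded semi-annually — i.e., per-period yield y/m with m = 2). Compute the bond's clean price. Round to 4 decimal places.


Coupon per period c = face * coupon_rate / m = 32.000000
Periods per year m = 2; per-period yield y/m = 0.037000
Number of cashflows N = 4
Cashflows (t years, CF_t, discount factor 1/(1+y/m)^(m*t), PV):
  t = 0.5000: CF_t = 32.000000, DF = 0.964320, PV = 30.858245
  t = 1.0000: CF_t = 32.000000, DF = 0.929913, PV = 29.757228
  t = 1.5000: CF_t = 32.000000, DF = 0.896734, PV = 28.695494
  t = 2.0000: CF_t = 1032.000000, DF = 0.864739, PV = 892.410500
Price P = sum_t PV_t = 981.721467

Answer: Price = 981.7215


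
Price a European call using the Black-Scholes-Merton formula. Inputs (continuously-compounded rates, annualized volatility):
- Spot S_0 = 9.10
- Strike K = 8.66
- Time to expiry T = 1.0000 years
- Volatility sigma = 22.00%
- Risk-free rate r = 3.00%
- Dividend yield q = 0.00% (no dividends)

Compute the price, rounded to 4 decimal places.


Answer: Price = 1.1639

Derivation:
d1 = (ln(S/K) + (r - q + 0.5*sigma^2) * T) / (sigma * sqrt(T)) = 0.47163496
d2 = d1 - sigma * sqrt(T) = 0.25163496
exp(-rT) = 0.97044553; exp(-qT) = 1.00000000
C = S_0 * exp(-qT) * N(d1) - K * exp(-rT) * N(d2)
N(d1) = 0.68140632; N(d2) = 0.59933838
C = 9.1000 * 1.00000000 * 0.68140632 - 8.6600 * 0.97044553 * 0.59933838 = 1.1639


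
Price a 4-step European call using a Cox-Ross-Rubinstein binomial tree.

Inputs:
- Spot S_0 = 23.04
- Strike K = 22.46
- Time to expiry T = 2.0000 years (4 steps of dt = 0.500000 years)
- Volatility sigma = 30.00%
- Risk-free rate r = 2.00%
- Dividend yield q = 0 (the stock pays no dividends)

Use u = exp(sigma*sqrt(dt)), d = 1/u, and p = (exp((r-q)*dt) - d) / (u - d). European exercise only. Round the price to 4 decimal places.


dt = T/N = 0.500000
u = exp(sigma*sqrt(dt)) = 1.236311; d = 1/u = 0.808858
p = (exp((r-q)*dt) - d) / (u - d) = 0.470677
Discount per step: exp(-r*dt) = 0.990050
Stock lattice S(k, i) with i counting down-moves:
  k=0: S(0,0) = 23.0400
  k=1: S(1,0) = 28.4846; S(1,1) = 18.6361
  k=2: S(2,0) = 35.2158; S(2,1) = 23.0400; S(2,2) = 15.0739
  k=3: S(3,0) = 43.5377; S(3,1) = 28.4846; S(3,2) = 18.6361; S(3,3) = 12.1927
  k=4: S(4,0) = 53.8262; S(4,1) = 35.2158; S(4,2) = 23.0400; S(4,3) = 15.0739; S(4,4) = 9.8621
Terminal payoffs V(N, i) = max(S_T - K, 0):
  V(4,0) = 31.366180; V(4,1) = 12.755837; V(4,2) = 0.580000; V(4,3) = 0.000000; V(4,4) = 0.000000
Backward induction: V(k, i) = exp(-r*dt) * [p * V(k+1, i) + (1-p) * V(k+1, i+1)].
  V(3,0) = exp(-r*dt) * [p*31.366180 + (1-p)*12.755837] = 21.301212
  V(3,1) = exp(-r*dt) * [p*12.755837 + (1-p)*0.580000] = 6.248089
  V(3,2) = exp(-r*dt) * [p*0.580000 + (1-p)*0.000000] = 0.270276
  V(3,3) = exp(-r*dt) * [p*0.000000 + (1-p)*0.000000] = 0.000000
  V(2,0) = exp(-r*dt) * [p*21.301212 + (1-p)*6.248089] = 13.200575
  V(2,1) = exp(-r*dt) * [p*6.248089 + (1-p)*0.270276] = 3.053208
  V(2,2) = exp(-r*dt) * [p*0.270276 + (1-p)*0.000000] = 0.125947
  V(1,0) = exp(-r*dt) * [p*13.200575 + (1-p)*3.053208] = 7.751434
  V(1,1) = exp(-r*dt) * [p*3.053208 + (1-p)*0.125947] = 1.488778
  V(0,0) = exp(-r*dt) * [p*7.751434 + (1-p)*1.488778] = 4.392321

Answer: Price = V(0,0) = 4.3923


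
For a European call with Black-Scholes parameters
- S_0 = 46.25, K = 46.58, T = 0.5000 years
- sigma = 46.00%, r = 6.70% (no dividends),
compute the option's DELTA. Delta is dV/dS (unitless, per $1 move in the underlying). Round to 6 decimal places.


Answer: Delta = 0.596295

Derivation:
d1 = 0.2437679902; d2 = -0.0815011291
phi(d1) = 0.3872634959; exp(-qT) = 1.0000000000; exp(-rT) = 0.9670549112
N(d1) = 0.5962947437
Delta = exp(-qT) * N(d1) = 1.0000000000 * 0.5962947437 = 0.596295


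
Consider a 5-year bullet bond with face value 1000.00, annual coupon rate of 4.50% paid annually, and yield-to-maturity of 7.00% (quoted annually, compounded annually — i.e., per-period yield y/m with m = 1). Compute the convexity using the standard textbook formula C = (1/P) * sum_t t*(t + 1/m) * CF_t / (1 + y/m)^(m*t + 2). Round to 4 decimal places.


Answer: Convexity = 23.1615

Derivation:
Coupon per period c = face * coupon_rate / m = 45.000000
Periods per year m = 1; per-period yield y/m = 0.070000
Number of cashflows N = 5
Cashflows (t years, CF_t, discount factor 1/(1+y/m)^(m*t), PV):
  t = 1.0000: CF_t = 45.000000, DF = 0.934579, PV = 42.056075
  t = 2.0000: CF_t = 45.000000, DF = 0.873439, PV = 39.304743
  t = 3.0000: CF_t = 45.000000, DF = 0.816298, PV = 36.733404
  t = 4.0000: CF_t = 45.000000, DF = 0.762895, PV = 34.330285
  t = 5.0000: CF_t = 1045.000000, DF = 0.712986, PV = 745.070558
Price P = sum_t PV_t = 897.495064
Convexity numerator sum_t t*(t + 1/m) * CF_t / (1+y/m)^(m*t + 2):
  t = 1.0000: term = 73.466809
  t = 2.0000: term = 205.981707
  t = 3.0000: term = 385.012537
  t = 4.0000: term = 599.708001
  t = 5.0000: term = 19523.204408
Convexity = (1/P) * sum = 20787.373463 / 897.495064 = 23.161546


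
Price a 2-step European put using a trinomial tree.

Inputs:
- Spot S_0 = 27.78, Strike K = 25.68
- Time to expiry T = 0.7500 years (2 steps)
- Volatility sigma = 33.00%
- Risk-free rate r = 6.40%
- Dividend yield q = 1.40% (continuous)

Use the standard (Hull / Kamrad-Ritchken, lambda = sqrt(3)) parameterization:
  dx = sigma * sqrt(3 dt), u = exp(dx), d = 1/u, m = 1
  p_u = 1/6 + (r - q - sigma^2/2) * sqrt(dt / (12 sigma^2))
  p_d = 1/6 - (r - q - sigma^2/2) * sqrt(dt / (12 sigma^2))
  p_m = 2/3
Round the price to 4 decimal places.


dt = T/N = 0.375000; dx = sigma*sqrt(3*dt) = 0.350018
u = exp(dx) = 1.419093; d = 1/u = 0.704676
p_u = 0.164283, p_m = 0.666667, p_d = 0.169050
Discount per step: exp(-r*dt) = 0.976286
Stock lattice S(k, j) with j the centered position index:
  k=0: S(0,+0) = 27.7800
  k=1: S(1,-1) = 19.5759; S(1,+0) = 27.7800; S(1,+1) = 39.4224
  k=2: S(2,-2) = 13.7946; S(2,-1) = 19.5759; S(2,+0) = 27.7800; S(2,+1) = 39.4224; S(2,+2) = 55.9440
Terminal payoffs V(N, j) = max(K - S_T, 0):
  V(2,-2) = 11.885353; V(2,-1) = 6.104114; V(2,+0) = 0.000000; V(2,+1) = 0.000000; V(2,+2) = 0.000000
Backward induction: V(k, j) = exp(-r*dt) * [p_u * V(k+1, j+1) + p_m * V(k+1, j) + p_d * V(k+1, j-1)]
  V(1,-1) = exp(-r*dt) * [p_u*0.000000 + p_m*6.104114 + p_d*11.885353] = 5.934484
  V(1,+0) = exp(-r*dt) * [p_u*0.000000 + p_m*0.000000 + p_d*6.104114] = 1.007433
  V(1,+1) = exp(-r*dt) * [p_u*0.000000 + p_m*0.000000 + p_d*0.000000] = 0.000000
  V(0,+0) = exp(-r*dt) * [p_u*0.000000 + p_m*1.007433 + p_d*5.934484] = 1.635131

Answer: Price = V(0,0) = 1.6351


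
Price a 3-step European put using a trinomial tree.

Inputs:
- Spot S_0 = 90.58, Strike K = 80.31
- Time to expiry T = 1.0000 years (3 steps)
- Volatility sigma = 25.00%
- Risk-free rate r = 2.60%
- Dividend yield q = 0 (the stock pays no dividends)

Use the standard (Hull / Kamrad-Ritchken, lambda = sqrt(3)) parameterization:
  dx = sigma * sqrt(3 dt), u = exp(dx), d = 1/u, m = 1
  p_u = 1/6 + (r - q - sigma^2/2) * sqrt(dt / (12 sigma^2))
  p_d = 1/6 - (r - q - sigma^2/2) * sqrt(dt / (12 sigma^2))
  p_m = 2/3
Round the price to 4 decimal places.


Answer: Price = V(0,0) = 3.9056

Derivation:
dt = T/N = 0.333333; dx = sigma*sqrt(3*dt) = 0.250000
u = exp(dx) = 1.284025; d = 1/u = 0.778801
p_u = 0.163167, p_m = 0.666667, p_d = 0.170167
Discount per step: exp(-r*dt) = 0.991371
Stock lattice S(k, j) with j the centered position index:
  k=0: S(0,+0) = 90.5800
  k=1: S(1,-1) = 70.5438; S(1,+0) = 90.5800; S(1,+1) = 116.3070
  k=2: S(2,-2) = 54.9395; S(2,-1) = 70.5438; S(2,+0) = 90.5800; S(2,+1) = 116.3070; S(2,+2) = 149.3412
  k=3: S(3,-3) = 42.7870; S(3,-2) = 54.9395; S(3,-1) = 70.5438; S(3,+0) = 90.5800; S(3,+1) = 116.3070; S(3,+2) = 149.3412; S(3,+3) = 191.7579
Terminal payoffs V(N, j) = max(K - S_T, 0):
  V(3,-3) = 37.523038; V(3,-2) = 25.370453; V(3,-1) = 9.766225; V(3,+0) = 0.000000; V(3,+1) = 0.000000; V(3,+2) = 0.000000; V(3,+3) = 0.000000
Backward induction: V(k, j) = exp(-r*dt) * [p_u * V(k+1, j+1) + p_m * V(k+1, j) + p_d * V(k+1, j-1)]
  V(2,-2) = exp(-r*dt) * [p_u*9.766225 + p_m*25.370453 + p_d*37.523038] = 24.677527
  V(2,-1) = exp(-r*dt) * [p_u*0.000000 + p_m*9.766225 + p_d*25.370453] = 10.734585
  V(2,+0) = exp(-r*dt) * [p_u*0.000000 + p_m*0.000000 + p_d*9.766225] = 1.647545
  V(2,+1) = exp(-r*dt) * [p_u*0.000000 + p_m*0.000000 + p_d*0.000000] = 0.000000
  V(2,+2) = exp(-r*dt) * [p_u*0.000000 + p_m*0.000000 + p_d*0.000000] = 0.000000
  V(1,-1) = exp(-r*dt) * [p_u*1.647545 + p_m*10.734585 + p_d*24.677527] = 11.524196
  V(1,+0) = exp(-r*dt) * [p_u*0.000000 + p_m*1.647545 + p_d*10.734585] = 2.899791
  V(1,+1) = exp(-r*dt) * [p_u*0.000000 + p_m*0.000000 + p_d*1.647545] = 0.277938
  V(0,+0) = exp(-r*dt) * [p_u*0.277938 + p_m*2.899791 + p_d*11.524196] = 3.905583


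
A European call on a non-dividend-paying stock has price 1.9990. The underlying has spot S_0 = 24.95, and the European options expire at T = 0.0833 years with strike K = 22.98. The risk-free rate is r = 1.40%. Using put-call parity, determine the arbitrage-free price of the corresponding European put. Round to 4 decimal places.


Put-call parity: C - P = S_0 * exp(-qT) - K * exp(-rT).
S_0 * exp(-qT) = 24.9500 * 1.00000000 = 24.95000000
K * exp(-rT) = 22.9800 * 0.99883448 = 22.95321634
P = C - S*exp(-qT) + K*exp(-rT)
P = 1.9990 - 24.95000000 + 22.95321634 = 0.0022

Answer: Put price = 0.0022


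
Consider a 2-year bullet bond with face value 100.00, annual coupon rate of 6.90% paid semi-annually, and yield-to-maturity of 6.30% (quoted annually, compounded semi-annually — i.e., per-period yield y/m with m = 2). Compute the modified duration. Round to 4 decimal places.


Coupon per period c = face * coupon_rate / m = 3.450000
Periods per year m = 2; per-period yield y/m = 0.031500
Number of cashflows N = 4
Cashflows (t years, CF_t, discount factor 1/(1+y/m)^(m*t), PV):
  t = 0.5000: CF_t = 3.450000, DF = 0.969462, PV = 3.344644
  t = 1.0000: CF_t = 3.450000, DF = 0.939856, PV = 3.242505
  t = 1.5000: CF_t = 3.450000, DF = 0.911155, PV = 3.143485
  t = 2.0000: CF_t = 103.450000, DF = 0.883330, PV = 91.380508
Price P = sum_t PV_t = 101.111141
First compute Macaulay numerator sum_t t * PV_t:
  t * PV_t at t = 0.5000: 1.672322
  t * PV_t at t = 1.0000: 3.242505
  t * PV_t at t = 1.5000: 4.715228
  t * PV_t at t = 2.0000: 182.761015
Macaulay duration D = 192.391069 / 101.111141 = 1.902768
Modified duration = D / (1 + y/m) = 1.902768 / (1 + 0.031500) = 1.844661

Answer: Modified duration = 1.8447


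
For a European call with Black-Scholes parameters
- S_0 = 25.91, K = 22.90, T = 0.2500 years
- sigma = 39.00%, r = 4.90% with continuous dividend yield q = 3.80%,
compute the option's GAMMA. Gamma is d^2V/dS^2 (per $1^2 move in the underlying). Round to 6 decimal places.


Answer: Gamma = 0.059264

Derivation:
d1 = 0.7448953026; d2 = 0.5498953026
phi(d1) = 0.3022886150; exp(-qT) = 0.9905449824; exp(-rT) = 0.9878247258
Gamma = exp(-qT) * phi(d1) / (S * sigma * sqrt(T)) = 0.9905449824 * 0.3022886150 / (25.9100 * 0.3900 * 0.5000000000) = 0.059264


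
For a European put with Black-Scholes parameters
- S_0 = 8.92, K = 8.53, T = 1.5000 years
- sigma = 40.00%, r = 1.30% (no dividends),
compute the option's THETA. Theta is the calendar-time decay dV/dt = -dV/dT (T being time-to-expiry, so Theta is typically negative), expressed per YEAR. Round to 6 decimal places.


d1 = 0.3760101173; d2 = -0.1138878313
phi(d1) = 0.3717140744; exp(-qT) = 1.0000000000; exp(-rT) = 0.9806888952
Theta = -S*exp(-qT)*phi(d1)*sigma/(2*sqrt(T)) + r*K*exp(-rT)*N(-d2) - q*S*exp(-qT)*N(-d1)
N(-d1) = 0.3534546873; N(-d2) = 0.5453366440; sqrt(T) = 1.2247448714
Term 1 = -8.9200 * 1.0000000000 * 0.3717140744 * 0.4000 / (2 * 1.2247448714) = -0.5414498352
Term 2 = 0.0130 * 8.5300 * 0.9806888952 * 0.5453366440 = 0.0593045920
Term 3 = 0 (no dividend yield, q = 0)
Theta = -0.5414498352 + (0.0593045920) + (0.0000000000) = -0.482145

Answer: Theta = -0.482145


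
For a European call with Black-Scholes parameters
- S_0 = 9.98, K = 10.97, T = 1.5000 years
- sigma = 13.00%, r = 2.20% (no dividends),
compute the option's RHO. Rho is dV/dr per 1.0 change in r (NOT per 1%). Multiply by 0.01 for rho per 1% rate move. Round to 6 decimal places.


d1 = -0.3071671692; d2 = -0.4663840025
phi(d1) = 0.3805588807; exp(-qT) = 1.0000000000; exp(-rT) = 0.9675385596
N(d2) = 0.3204703301
Rho = K*T*exp(-rT)*N(d2) = 10.9700 * 1.5000 * 0.9675385596 * 0.3204703301 = 5.102159

Answer: Rho = 5.102159


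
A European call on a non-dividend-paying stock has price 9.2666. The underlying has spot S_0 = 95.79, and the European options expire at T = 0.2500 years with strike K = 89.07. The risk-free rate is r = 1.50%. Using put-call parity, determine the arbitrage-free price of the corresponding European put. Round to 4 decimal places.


Put-call parity: C - P = S_0 * exp(-qT) - K * exp(-rT).
S_0 * exp(-qT) = 95.7900 * 1.00000000 = 95.79000000
K * exp(-rT) = 89.0700 * 0.99625702 = 88.73661299
P = C - S*exp(-qT) + K*exp(-rT)
P = 9.2666 - 95.79000000 + 88.73661299 = 2.2132

Answer: Put price = 2.2132


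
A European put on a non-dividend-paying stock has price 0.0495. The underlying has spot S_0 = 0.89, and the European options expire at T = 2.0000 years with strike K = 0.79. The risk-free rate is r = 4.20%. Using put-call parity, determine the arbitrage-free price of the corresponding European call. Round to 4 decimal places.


Put-call parity: C - P = S_0 * exp(-qT) - K * exp(-rT).
S_0 * exp(-qT) = 0.8900 * 1.00000000 = 0.89000000
K * exp(-rT) = 0.7900 * 0.91943126 = 0.72635069
C = P + S*exp(-qT) - K*exp(-rT)
C = 0.0495 + 0.89000000 - 0.72635069 = 0.2131

Answer: Call price = 0.2131


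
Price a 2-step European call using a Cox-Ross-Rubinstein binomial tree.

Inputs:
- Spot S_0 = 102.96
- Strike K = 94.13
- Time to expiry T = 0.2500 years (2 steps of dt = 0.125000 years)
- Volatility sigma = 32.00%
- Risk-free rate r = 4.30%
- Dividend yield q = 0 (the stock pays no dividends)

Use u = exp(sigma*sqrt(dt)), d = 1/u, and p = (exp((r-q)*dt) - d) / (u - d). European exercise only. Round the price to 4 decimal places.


dt = T/N = 0.125000
u = exp(sigma*sqrt(dt)) = 1.119785; d = 1/u = 0.893028
p = (exp((r-q)*dt) - d) / (u - d) = 0.495513
Discount per step: exp(-r*dt) = 0.994639
Stock lattice S(k, i) with i counting down-moves:
  k=0: S(0,0) = 102.9600
  k=1: S(1,0) = 115.2931; S(1,1) = 91.9462
  k=2: S(2,0) = 129.1035; S(2,1) = 102.9600; S(2,2) = 82.1105
Terminal payoffs V(N, i) = max(S_T - K, 0):
  V(2,0) = 34.973542; V(2,1) = 8.830000; V(2,2) = 0.000000
Backward induction: V(k, i) = exp(-r*dt) * [p * V(k+1, i) + (1-p) * V(k+1, i+1)].
  V(1,0) = exp(-r*dt) * [p*34.973542 + (1-p)*8.830000] = 21.667699
  V(1,1) = exp(-r*dt) * [p*8.830000 + (1-p)*0.000000] = 4.351929
  V(0,0) = exp(-r*dt) * [p*21.667699 + (1-p)*4.351929] = 12.862802

Answer: Price = V(0,0) = 12.8628


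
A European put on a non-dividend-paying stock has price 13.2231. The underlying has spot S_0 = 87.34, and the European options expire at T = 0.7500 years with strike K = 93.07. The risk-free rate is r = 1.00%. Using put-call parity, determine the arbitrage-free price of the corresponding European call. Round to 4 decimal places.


Put-call parity: C - P = S_0 * exp(-qT) - K * exp(-rT).
S_0 * exp(-qT) = 87.3400 * 1.00000000 = 87.34000000
K * exp(-rT) = 93.0700 * 0.99252805 = 92.37458606
C = P + S*exp(-qT) - K*exp(-rT)
C = 13.2231 + 87.34000000 - 92.37458606 = 8.1885

Answer: Call price = 8.1885


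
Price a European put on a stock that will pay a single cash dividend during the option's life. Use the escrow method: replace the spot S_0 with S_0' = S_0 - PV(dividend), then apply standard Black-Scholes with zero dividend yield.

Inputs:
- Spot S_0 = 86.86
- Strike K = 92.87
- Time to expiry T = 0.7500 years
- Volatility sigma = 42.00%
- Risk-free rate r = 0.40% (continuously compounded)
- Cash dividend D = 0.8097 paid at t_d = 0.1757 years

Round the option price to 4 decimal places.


PV(D) = D * exp(-r * t_d) = 0.8097 * 0.99929745 = 0.80913114
S_0' = S_0 - PV(D) = 86.8600 - 0.80913114 = 86.05086886
d1 = (ln(S_0'/K) + (r + sigma^2/2)*T) / (sigma*sqrt(T)) = -0.01955306
d2 = d1 - sigma*sqrt(T) = -0.38328373
exp(-rT) = 0.99700450
N(-d1) = 0.50780004; N(-d2) = 0.64924530
P = K * exp(-rT) * N(-d2) - S_0' * N(-d1) = 92.8700 * 0.99700450 * 0.64924530 - 86.05086886 * 0.50780004 = 16.4182

Answer: Price = 16.4182
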